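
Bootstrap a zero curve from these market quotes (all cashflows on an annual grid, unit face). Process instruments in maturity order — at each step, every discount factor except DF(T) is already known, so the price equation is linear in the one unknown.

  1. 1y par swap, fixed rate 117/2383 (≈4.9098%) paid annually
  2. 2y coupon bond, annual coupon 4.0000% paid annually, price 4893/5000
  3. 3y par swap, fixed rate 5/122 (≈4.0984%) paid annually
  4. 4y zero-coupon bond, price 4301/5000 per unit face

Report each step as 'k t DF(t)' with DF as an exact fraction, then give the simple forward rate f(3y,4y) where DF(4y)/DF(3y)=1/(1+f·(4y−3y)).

1 1 2383/2500
2 2 9043/10000
3 3 71/80
4 4 4301/5000
f(3y,4y) = ((71/80)/(4301/5000) − 1)/(1) = 273/8602 ≈ 3.1737%

step 1 [1y] swap r/1=117/2383: DF=(1 − 117/2383·(0))/(1+117/2383) = 2383/2500 ≈ 0.953200
step 2 [2y] bond c/1=1/25: DF=(4893/5000 − 1/25·(0.953200))/(1+1/25) = 9043/10000 ≈ 0.904300
step 3 [3y] swap r/1=5/122: DF=(1 − 5/122·(0.953200+0.904300))/(1+5/122) = 71/80 ≈ 0.887500
step 4 [4y] zero: DF = P = 4301/5000 ≈ 0.860200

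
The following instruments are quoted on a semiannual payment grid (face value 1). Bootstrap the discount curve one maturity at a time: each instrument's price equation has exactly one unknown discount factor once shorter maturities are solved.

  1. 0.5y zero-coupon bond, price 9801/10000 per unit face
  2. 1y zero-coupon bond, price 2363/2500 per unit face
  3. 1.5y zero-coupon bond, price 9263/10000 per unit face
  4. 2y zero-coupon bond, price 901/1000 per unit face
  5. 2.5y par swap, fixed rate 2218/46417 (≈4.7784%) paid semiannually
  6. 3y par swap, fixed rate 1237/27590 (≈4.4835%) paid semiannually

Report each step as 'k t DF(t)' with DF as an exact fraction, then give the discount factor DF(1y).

step 1 [0.5y] zero: DF = P = 9801/10000 ≈ 0.980100
step 2 [1y] zero: DF = P = 2363/2500 ≈ 0.945200
step 3 [1.5y] zero: DF = P = 9263/10000 ≈ 0.926300
step 4 [2y] zero: DF = P = 901/1000 ≈ 0.901000
step 5 [2.5y] swap r/2=1109/46417: DF=(1 − 1109/46417·(0.980100+0.945200+0.926300+0.901000))/(1+1109/46417) = 8891/10000 ≈ 0.889100
step 6 [3y] swap r/2=1237/55180: DF=(1 − 1237/55180·(0.980100+0.945200+0.926300+0.901000+0.889100))/(1+1237/55180) = 8763/10000 ≈ 0.876300

1 1/2 9801/10000
2 1 2363/2500
3 3/2 9263/10000
4 2 901/1000
5 5/2 8891/10000
6 3 8763/10000
DF(1y) = 2363/2500 ≈ 0.945200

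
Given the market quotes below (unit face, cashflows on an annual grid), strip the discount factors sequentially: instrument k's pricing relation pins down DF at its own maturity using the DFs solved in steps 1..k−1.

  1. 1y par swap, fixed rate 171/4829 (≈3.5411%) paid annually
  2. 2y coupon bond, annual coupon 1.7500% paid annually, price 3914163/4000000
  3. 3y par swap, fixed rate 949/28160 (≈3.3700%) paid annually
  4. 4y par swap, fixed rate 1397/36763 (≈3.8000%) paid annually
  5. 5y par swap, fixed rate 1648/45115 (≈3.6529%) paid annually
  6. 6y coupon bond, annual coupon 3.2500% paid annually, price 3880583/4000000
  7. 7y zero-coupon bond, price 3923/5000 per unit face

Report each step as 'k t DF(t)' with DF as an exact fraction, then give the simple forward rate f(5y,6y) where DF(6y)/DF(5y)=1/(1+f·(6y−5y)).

step 1 [1y] swap r/1=171/4829: DF=(1 − 171/4829·(0))/(1+171/4829) = 4829/5000 ≈ 0.965800
step 2 [2y] bond c/1=7/400: DF=(3914163/4000000 − 7/400·(0.965800))/(1+7/400) = 9451/10000 ≈ 0.945100
step 3 [3y] swap r/1=949/28160: DF=(1 − 949/28160·(0.965800+0.945100))/(1+949/28160) = 9051/10000 ≈ 0.905100
step 4 [4y] swap r/1=1397/36763: DF=(1 − 1397/36763·(0.965800+0.945100+0.905100))/(1+1397/36763) = 8603/10000 ≈ 0.860300
step 5 [5y] swap r/1=1648/45115: DF=(1 − 1648/45115·(0.965800+0.945100+0.905100+0.860300))/(1+1648/45115) = 522/625 ≈ 0.835200
step 6 [6y] bond c/1=13/400: DF=(3880583/4000000 − 13/400·(0.965800+0.945100+0.905100+0.860300+0.835200))/(1+13/400) = 997/1250 ≈ 0.797600
step 7 [7y] zero: DF = P = 3923/5000 ≈ 0.784600

1 1 4829/5000
2 2 9451/10000
3 3 9051/10000
4 4 8603/10000
5 5 522/625
6 6 997/1250
7 7 3923/5000
f(5y,6y) = ((522/625)/(997/1250) − 1)/(1) = 47/997 ≈ 4.7141%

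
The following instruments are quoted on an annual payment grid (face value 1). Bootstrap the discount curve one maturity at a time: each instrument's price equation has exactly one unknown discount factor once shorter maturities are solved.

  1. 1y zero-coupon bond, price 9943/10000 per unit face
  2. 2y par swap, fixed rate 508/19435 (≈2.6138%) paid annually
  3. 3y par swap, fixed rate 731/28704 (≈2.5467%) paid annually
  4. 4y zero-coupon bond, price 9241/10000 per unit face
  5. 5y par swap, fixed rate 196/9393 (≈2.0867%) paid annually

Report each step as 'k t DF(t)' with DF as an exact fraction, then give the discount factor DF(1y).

1 1 9943/10000
2 2 2373/2500
3 3 9269/10000
4 4 9241/10000
5 5 451/500
DF(1y) = 9943/10000 ≈ 0.994300

step 1 [1y] zero: DF = P = 9943/10000 ≈ 0.994300
step 2 [2y] swap r/1=508/19435: DF=(1 − 508/19435·(0.994300))/(1+508/19435) = 2373/2500 ≈ 0.949200
step 3 [3y] swap r/1=731/28704: DF=(1 − 731/28704·(0.994300+0.949200))/(1+731/28704) = 9269/10000 ≈ 0.926900
step 4 [4y] zero: DF = P = 9241/10000 ≈ 0.924100
step 5 [5y] swap r/1=196/9393: DF=(1 − 196/9393·(0.994300+0.949200+0.926900+0.924100))/(1+196/9393) = 451/500 ≈ 0.902000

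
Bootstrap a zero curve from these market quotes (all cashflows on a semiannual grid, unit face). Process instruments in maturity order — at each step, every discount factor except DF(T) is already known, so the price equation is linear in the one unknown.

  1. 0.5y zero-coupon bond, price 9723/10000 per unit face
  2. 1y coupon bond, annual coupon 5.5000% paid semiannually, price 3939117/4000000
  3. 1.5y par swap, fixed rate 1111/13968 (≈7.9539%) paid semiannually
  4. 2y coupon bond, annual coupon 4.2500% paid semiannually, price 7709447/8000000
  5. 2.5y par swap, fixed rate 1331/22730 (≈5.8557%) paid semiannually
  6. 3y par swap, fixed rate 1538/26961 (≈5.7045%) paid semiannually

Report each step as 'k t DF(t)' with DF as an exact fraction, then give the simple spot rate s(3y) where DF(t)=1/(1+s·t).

1 1/2 9723/10000
2 1 2331/2500
3 3/2 8889/10000
4 2 1771/2000
5 5/2 8669/10000
6 3 4231/5000
s(3y) = (1/(4231/5000) − 1)/(3) = 769/12693 ≈ 6.0585%

step 1 [0.5y] zero: DF = P = 9723/10000 ≈ 0.972300
step 2 [1y] bond c/2=11/400: DF=(3939117/4000000 − 11/400·(0.972300))/(1+11/400) = 2331/2500 ≈ 0.932400
step 3 [1.5y] swap r/2=1111/27936: DF=(1 − 1111/27936·(0.972300+0.932400))/(1+1111/27936) = 8889/10000 ≈ 0.888900
step 4 [2y] bond c/2=17/800: DF=(7709447/8000000 − 17/800·(0.972300+0.932400+0.888900))/(1+17/800) = 1771/2000 ≈ 0.885500
step 5 [2.5y] swap r/2=1331/45460: DF=(1 − 1331/45460·(0.972300+0.932400+0.888900+0.885500))/(1+1331/45460) = 8669/10000 ≈ 0.866900
step 6 [3y] swap r/2=769/26961: DF=(1 − 769/26961·(0.972300+0.932400+0.888900+0.885500+0.866900))/(1+769/26961) = 4231/5000 ≈ 0.846200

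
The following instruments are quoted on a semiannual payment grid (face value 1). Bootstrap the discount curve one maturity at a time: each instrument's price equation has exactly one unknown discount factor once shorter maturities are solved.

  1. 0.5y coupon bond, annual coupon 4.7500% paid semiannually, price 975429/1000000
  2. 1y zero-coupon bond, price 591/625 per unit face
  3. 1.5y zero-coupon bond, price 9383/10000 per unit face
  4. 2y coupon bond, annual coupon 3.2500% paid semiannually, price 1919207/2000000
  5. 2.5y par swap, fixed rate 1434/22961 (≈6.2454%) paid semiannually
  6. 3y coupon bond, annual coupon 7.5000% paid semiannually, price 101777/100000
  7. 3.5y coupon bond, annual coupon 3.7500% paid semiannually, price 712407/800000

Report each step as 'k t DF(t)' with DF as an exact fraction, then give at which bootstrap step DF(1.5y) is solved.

1 1/2 1191/1250
2 1 591/625
3 3/2 9383/10000
4 2 8989/10000
5 5/2 4283/5000
6 3 163/200
7 7/2 3873/5000
DF(1.5y) is solved at step 3

step 1 [0.5y] bond c/2=19/800: DF=(975429/1000000 − 19/800·(0))/(1+19/800) = 1191/1250 ≈ 0.952800
step 2 [1y] zero: DF = P = 591/625 ≈ 0.945600
step 3 [1.5y] zero: DF = P = 9383/10000 ≈ 0.938300
step 4 [2y] bond c/2=13/800: DF=(1919207/2000000 − 13/800·(0.952800+0.945600+0.938300))/(1+13/800) = 8989/10000 ≈ 0.898900
step 5 [2.5y] swap r/2=717/22961: DF=(1 − 717/22961·(0.952800+0.945600+0.938300+0.898900))/(1+717/22961) = 4283/5000 ≈ 0.856600
step 6 [3y] bond c/2=3/80: DF=(101777/100000 − 3/80·(0.952800+0.945600+0.938300+0.898900+0.856600))/(1+3/80) = 163/200 ≈ 0.815000
step 7 [3.5y] bond c/2=3/160: DF=(712407/800000 − 3/160·(0.952800+0.945600+0.938300+0.898900+0.856600+0.815000))/(1+3/160) = 3873/5000 ≈ 0.774600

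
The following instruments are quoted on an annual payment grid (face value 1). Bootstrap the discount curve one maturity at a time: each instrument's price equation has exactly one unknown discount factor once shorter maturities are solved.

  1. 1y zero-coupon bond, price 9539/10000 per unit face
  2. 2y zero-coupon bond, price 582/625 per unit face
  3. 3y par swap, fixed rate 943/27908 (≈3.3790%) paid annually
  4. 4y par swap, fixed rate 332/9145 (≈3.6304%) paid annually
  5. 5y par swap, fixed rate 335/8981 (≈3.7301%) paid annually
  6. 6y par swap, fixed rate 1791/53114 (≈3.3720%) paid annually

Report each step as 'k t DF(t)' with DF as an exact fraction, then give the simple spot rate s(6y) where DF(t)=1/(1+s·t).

1 1 9539/10000
2 2 582/625
3 3 9057/10000
4 4 542/625
5 5 333/400
6 6 8209/10000
s(6y) = (1/(8209/10000) − 1)/(6) = 597/16418 ≈ 3.6363%

step 1 [1y] zero: DF = P = 9539/10000 ≈ 0.953900
step 2 [2y] zero: DF = P = 582/625 ≈ 0.931200
step 3 [3y] swap r/1=943/27908: DF=(1 − 943/27908·(0.953900+0.931200))/(1+943/27908) = 9057/10000 ≈ 0.905700
step 4 [4y] swap r/1=332/9145: DF=(1 − 332/9145·(0.953900+0.931200+0.905700))/(1+332/9145) = 542/625 ≈ 0.867200
step 5 [5y] swap r/1=335/8981: DF=(1 − 335/8981·(0.953900+0.931200+0.905700+0.867200))/(1+335/8981) = 333/400 ≈ 0.832500
step 6 [6y] swap r/1=1791/53114: DF=(1 − 1791/53114·(0.953900+0.931200+0.905700+0.867200+0.832500))/(1+1791/53114) = 8209/10000 ≈ 0.820900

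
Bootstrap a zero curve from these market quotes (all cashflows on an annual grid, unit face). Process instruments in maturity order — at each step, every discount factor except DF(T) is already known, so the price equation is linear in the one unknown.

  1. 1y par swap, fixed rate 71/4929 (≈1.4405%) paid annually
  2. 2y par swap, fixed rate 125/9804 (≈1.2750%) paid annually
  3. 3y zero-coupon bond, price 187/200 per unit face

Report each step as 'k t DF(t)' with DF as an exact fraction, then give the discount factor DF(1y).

1 1 4929/5000
2 2 39/40
3 3 187/200
DF(1y) = 4929/5000 ≈ 0.985800

step 1 [1y] swap r/1=71/4929: DF=(1 − 71/4929·(0))/(1+71/4929) = 4929/5000 ≈ 0.985800
step 2 [2y] swap r/1=125/9804: DF=(1 − 125/9804·(0.985800))/(1+125/9804) = 39/40 ≈ 0.975000
step 3 [3y] zero: DF = P = 187/200 ≈ 0.935000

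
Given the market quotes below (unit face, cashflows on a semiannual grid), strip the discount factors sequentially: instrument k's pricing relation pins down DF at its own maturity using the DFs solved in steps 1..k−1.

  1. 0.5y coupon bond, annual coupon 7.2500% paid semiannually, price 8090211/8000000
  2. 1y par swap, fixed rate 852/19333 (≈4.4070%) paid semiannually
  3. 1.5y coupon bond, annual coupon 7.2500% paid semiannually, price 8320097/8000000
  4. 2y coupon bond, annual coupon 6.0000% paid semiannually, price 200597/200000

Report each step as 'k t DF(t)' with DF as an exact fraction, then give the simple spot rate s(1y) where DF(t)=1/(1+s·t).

step 1 [0.5y] bond c/2=29/800: DF=(8090211/8000000 − 29/800·(0))/(1+29/800) = 9759/10000 ≈ 0.975900
step 2 [1y] swap r/2=426/19333: DF=(1 − 426/19333·(0.975900))/(1+426/19333) = 4787/5000 ≈ 0.957400
step 3 [1.5y] bond c/2=29/800: DF=(8320097/8000000 − 29/800·(0.975900+0.957400))/(1+29/800) = 117/125 ≈ 0.936000
step 4 [2y] bond c/2=3/100: DF=(200597/200000 − 3/100·(0.975900+0.957400+0.936000))/(1+3/100) = 4451/5000 ≈ 0.890200

1 1/2 9759/10000
2 1 4787/5000
3 3/2 117/125
4 2 4451/5000
s(1y) = (1/(4787/5000) − 1)/(1) = 213/4787 ≈ 4.4496%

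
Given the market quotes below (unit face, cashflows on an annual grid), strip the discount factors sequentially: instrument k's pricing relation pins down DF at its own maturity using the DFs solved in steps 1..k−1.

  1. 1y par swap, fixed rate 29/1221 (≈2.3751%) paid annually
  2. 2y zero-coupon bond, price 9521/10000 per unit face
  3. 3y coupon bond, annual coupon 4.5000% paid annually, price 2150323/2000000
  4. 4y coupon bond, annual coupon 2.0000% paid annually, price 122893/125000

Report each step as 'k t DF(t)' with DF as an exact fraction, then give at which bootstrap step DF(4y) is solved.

step 1 [1y] swap r/1=29/1221: DF=(1 − 29/1221·(0))/(1+29/1221) = 1221/1250 ≈ 0.976800
step 2 [2y] zero: DF = P = 9521/10000 ≈ 0.952100
step 3 [3y] bond c/1=9/200: DF=(2150323/2000000 − 9/200·(0.976800+0.952100))/(1+9/200) = 4729/5000 ≈ 0.945800
step 4 [4y] bond c/1=1/50: DF=(122893/125000 − 1/50·(0.976800+0.952100+0.945800))/(1+1/50) = 363/400 ≈ 0.907500

1 1 1221/1250
2 2 9521/10000
3 3 4729/5000
4 4 363/400
DF(4y) is solved at step 4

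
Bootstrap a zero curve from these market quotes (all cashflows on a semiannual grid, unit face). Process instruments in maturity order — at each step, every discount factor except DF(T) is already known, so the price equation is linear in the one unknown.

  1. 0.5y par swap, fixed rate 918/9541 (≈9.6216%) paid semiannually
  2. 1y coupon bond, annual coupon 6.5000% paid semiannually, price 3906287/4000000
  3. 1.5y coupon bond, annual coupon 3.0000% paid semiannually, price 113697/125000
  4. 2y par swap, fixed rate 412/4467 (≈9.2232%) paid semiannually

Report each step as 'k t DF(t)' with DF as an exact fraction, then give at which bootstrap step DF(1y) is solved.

1 1/2 9541/10000
2 1 4579/5000
3 3/2 1737/2000
4 2 522/625
DF(1y) is solved at step 2

step 1 [0.5y] swap r/2=459/9541: DF=(1 − 459/9541·(0))/(1+459/9541) = 9541/10000 ≈ 0.954100
step 2 [1y] bond c/2=13/400: DF=(3906287/4000000 − 13/400·(0.954100))/(1+13/400) = 4579/5000 ≈ 0.915800
step 3 [1.5y] bond c/2=3/200: DF=(113697/125000 − 3/200·(0.954100+0.915800))/(1+3/200) = 1737/2000 ≈ 0.868500
step 4 [2y] swap r/2=206/4467: DF=(1 − 206/4467·(0.954100+0.915800+0.868500))/(1+206/4467) = 522/625 ≈ 0.835200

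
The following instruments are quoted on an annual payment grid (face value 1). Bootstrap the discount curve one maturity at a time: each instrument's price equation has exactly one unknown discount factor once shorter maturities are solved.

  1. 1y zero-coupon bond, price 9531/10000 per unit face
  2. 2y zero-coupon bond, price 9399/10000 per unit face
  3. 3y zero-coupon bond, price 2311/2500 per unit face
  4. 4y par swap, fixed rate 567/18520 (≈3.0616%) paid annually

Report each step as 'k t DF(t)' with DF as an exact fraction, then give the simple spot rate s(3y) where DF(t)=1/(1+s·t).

1 1 9531/10000
2 2 9399/10000
3 3 2311/2500
4 4 4433/5000
s(3y) = (1/(2311/2500) − 1)/(3) = 63/2311 ≈ 2.7261%

step 1 [1y] zero: DF = P = 9531/10000 ≈ 0.953100
step 2 [2y] zero: DF = P = 9399/10000 ≈ 0.939900
step 3 [3y] zero: DF = P = 2311/2500 ≈ 0.924400
step 4 [4y] swap r/1=567/18520: DF=(1 − 567/18520·(0.953100+0.939900+0.924400))/(1+567/18520) = 4433/5000 ≈ 0.886600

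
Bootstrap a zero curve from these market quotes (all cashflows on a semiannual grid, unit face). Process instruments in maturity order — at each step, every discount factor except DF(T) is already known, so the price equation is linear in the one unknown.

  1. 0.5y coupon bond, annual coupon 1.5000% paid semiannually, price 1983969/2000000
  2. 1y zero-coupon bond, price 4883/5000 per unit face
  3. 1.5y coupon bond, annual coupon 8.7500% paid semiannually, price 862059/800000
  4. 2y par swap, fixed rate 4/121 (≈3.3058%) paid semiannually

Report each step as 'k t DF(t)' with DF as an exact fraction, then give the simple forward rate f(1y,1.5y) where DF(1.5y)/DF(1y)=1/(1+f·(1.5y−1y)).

1 1/2 4923/5000
2 1 4883/5000
3 3/2 4751/5000
4 2 2341/2500
f(1y,1.5y) = ((4883/5000)/(4751/5000) − 1)/(1/2) = 264/4751 ≈ 5.5567%

step 1 [0.5y] bond c/2=3/400: DF=(1983969/2000000 − 3/400·(0))/(1+3/400) = 4923/5000 ≈ 0.984600
step 2 [1y] zero: DF = P = 4883/5000 ≈ 0.976600
step 3 [1.5y] bond c/2=7/160: DF=(862059/800000 − 7/160·(0.984600+0.976600))/(1+7/160) = 4751/5000 ≈ 0.950200
step 4 [2y] swap r/2=2/121: DF=(1 − 2/121·(0.984600+0.976600+0.950200))/(1+2/121) = 2341/2500 ≈ 0.936400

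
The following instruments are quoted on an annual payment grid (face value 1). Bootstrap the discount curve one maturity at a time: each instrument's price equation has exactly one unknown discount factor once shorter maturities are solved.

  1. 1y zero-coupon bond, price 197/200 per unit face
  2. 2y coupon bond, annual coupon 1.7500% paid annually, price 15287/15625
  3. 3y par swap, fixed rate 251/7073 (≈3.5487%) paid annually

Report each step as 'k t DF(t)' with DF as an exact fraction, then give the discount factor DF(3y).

1 1 197/200
2 2 4723/5000
3 3 2249/2500
DF(3y) = 2249/2500 ≈ 0.899600

step 1 [1y] zero: DF = P = 197/200 ≈ 0.985000
step 2 [2y] bond c/1=7/400: DF=(15287/15625 − 7/400·(0.985000))/(1+7/400) = 4723/5000 ≈ 0.944600
step 3 [3y] swap r/1=251/7073: DF=(1 − 251/7073·(0.985000+0.944600))/(1+251/7073) = 2249/2500 ≈ 0.899600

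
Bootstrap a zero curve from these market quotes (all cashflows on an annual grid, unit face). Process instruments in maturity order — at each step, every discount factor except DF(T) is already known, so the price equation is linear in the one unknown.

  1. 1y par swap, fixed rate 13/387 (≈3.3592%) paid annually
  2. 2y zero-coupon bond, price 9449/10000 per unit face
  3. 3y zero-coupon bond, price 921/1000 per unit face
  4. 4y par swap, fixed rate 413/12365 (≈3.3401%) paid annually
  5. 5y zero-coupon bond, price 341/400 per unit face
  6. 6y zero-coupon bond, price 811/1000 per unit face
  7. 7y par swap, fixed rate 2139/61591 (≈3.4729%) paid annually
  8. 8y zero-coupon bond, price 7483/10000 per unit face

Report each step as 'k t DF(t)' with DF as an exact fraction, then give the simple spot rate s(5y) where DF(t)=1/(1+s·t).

1 1 387/400
2 2 9449/10000
3 3 921/1000
4 4 8761/10000
5 5 341/400
6 6 811/1000
7 7 7861/10000
8 8 7483/10000
s(5y) = (1/(341/400) − 1)/(5) = 59/1705 ≈ 3.4604%

step 1 [1y] swap r/1=13/387: DF=(1 − 13/387·(0))/(1+13/387) = 387/400 ≈ 0.967500
step 2 [2y] zero: DF = P = 9449/10000 ≈ 0.944900
step 3 [3y] zero: DF = P = 921/1000 ≈ 0.921000
step 4 [4y] swap r/1=413/12365: DF=(1 − 413/12365·(0.967500+0.944900+0.921000))/(1+413/12365) = 8761/10000 ≈ 0.876100
step 5 [5y] zero: DF = P = 341/400 ≈ 0.852500
step 6 [6y] zero: DF = P = 811/1000 ≈ 0.811000
step 7 [7y] swap r/1=2139/61591: DF=(1 − 2139/61591·(0.967500+0.944900+0.921000+0.876100+0.852500+0.811000))/(1+2139/61591) = 7861/10000 ≈ 0.786100
step 8 [8y] zero: DF = P = 7483/10000 ≈ 0.748300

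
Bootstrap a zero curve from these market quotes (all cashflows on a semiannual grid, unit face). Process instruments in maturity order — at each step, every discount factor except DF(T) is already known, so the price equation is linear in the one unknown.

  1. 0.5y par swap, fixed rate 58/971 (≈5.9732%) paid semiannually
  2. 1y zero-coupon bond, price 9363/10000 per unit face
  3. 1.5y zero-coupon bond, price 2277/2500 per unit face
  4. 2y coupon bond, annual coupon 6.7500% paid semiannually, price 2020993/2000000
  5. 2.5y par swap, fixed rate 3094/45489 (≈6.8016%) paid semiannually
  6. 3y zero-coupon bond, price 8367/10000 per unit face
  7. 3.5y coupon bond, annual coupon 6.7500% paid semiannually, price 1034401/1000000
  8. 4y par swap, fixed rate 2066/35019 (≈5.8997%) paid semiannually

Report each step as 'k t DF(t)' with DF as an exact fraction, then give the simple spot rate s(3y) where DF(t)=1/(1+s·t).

1 1/2 971/1000
2 1 9363/10000
3 3/2 2277/2500
4 2 1771/2000
5 5/2 8453/10000
6 3 8367/10000
7 7/2 1031/1250
8 4 3967/5000
s(3y) = (1/(8367/10000) − 1)/(3) = 1633/25101 ≈ 6.5057%

step 1 [0.5y] swap r/2=29/971: DF=(1 − 29/971·(0))/(1+29/971) = 971/1000 ≈ 0.971000
step 2 [1y] zero: DF = P = 9363/10000 ≈ 0.936300
step 3 [1.5y] zero: DF = P = 2277/2500 ≈ 0.910800
step 4 [2y] bond c/2=27/800: DF=(2020993/2000000 − 27/800·(0.971000+0.936300+0.910800))/(1+27/800) = 1771/2000 ≈ 0.885500
step 5 [2.5y] swap r/2=1547/45489: DF=(1 − 1547/45489·(0.971000+0.936300+0.910800+0.885500))/(1+1547/45489) = 8453/10000 ≈ 0.845300
step 6 [3y] zero: DF = P = 8367/10000 ≈ 0.836700
step 7 [3.5y] bond c/2=27/800: DF=(1034401/1000000 − 27/800·(0.971000+0.936300+0.910800+0.885500+0.845300+0.836700))/(1+27/800) = 1031/1250 ≈ 0.824800
step 8 [4y] swap r/2=1033/35019: DF=(1 − 1033/35019·(0.971000+0.936300+0.910800+0.885500+0.845300+0.836700+0.824800))/(1+1033/35019) = 3967/5000 ≈ 0.793400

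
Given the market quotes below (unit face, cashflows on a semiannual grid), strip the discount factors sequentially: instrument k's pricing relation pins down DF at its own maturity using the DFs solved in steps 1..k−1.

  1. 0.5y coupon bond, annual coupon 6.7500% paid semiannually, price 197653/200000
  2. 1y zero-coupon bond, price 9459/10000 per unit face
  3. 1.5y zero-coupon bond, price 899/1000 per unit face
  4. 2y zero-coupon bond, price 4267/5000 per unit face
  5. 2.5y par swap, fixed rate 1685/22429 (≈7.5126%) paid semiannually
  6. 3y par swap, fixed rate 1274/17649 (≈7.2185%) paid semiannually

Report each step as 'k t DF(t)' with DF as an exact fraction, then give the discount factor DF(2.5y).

step 1 [0.5y] bond c/2=27/800: DF=(197653/200000 − 27/800·(0))/(1+27/800) = 239/250 ≈ 0.956000
step 2 [1y] zero: DF = P = 9459/10000 ≈ 0.945900
step 3 [1.5y] zero: DF = P = 899/1000 ≈ 0.899000
step 4 [2y] zero: DF = P = 4267/5000 ≈ 0.853400
step 5 [2.5y] swap r/2=1685/44858: DF=(1 − 1685/44858·(0.956000+0.945900+0.899000+0.853400))/(1+1685/44858) = 1663/2000 ≈ 0.831500
step 6 [3y] swap r/2=637/17649: DF=(1 − 637/17649·(0.956000+0.945900+0.899000+0.853400+0.831500))/(1+637/17649) = 8089/10000 ≈ 0.808900

1 1/2 239/250
2 1 9459/10000
3 3/2 899/1000
4 2 4267/5000
5 5/2 1663/2000
6 3 8089/10000
DF(2.5y) = 1663/2000 ≈ 0.831500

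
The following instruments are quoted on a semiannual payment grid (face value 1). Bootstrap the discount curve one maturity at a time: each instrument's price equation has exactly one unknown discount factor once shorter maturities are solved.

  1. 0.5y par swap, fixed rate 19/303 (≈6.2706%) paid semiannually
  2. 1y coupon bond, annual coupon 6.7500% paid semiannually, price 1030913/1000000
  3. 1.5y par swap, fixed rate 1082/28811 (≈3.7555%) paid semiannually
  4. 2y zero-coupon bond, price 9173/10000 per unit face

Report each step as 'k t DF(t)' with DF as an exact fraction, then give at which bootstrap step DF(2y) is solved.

step 1 [0.5y] swap r/2=19/606: DF=(1 − 19/606·(0))/(1+19/606) = 606/625 ≈ 0.969600
step 2 [1y] bond c/2=27/800: DF=(1030913/1000000 − 27/800·(0.969600))/(1+27/800) = 1207/1250 ≈ 0.965600
step 3 [1.5y] swap r/2=541/28811: DF=(1 − 541/28811·(0.969600+0.965600))/(1+541/28811) = 9459/10000 ≈ 0.945900
step 4 [2y] zero: DF = P = 9173/10000 ≈ 0.917300

1 1/2 606/625
2 1 1207/1250
3 3/2 9459/10000
4 2 9173/10000
DF(2y) is solved at step 4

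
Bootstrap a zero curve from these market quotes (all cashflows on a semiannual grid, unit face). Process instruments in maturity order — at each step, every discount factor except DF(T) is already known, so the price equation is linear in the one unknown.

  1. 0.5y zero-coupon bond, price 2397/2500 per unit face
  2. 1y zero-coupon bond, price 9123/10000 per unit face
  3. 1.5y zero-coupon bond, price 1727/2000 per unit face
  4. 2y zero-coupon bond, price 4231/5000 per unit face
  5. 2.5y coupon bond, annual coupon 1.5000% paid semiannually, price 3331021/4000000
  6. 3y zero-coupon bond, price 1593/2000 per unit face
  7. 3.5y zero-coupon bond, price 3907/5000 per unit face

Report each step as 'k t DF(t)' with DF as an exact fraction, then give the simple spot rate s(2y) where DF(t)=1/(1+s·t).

step 1 [0.5y] zero: DF = P = 2397/2500 ≈ 0.958800
step 2 [1y] zero: DF = P = 9123/10000 ≈ 0.912300
step 3 [1.5y] zero: DF = P = 1727/2000 ≈ 0.863500
step 4 [2y] zero: DF = P = 4231/5000 ≈ 0.846200
step 5 [2.5y] bond c/2=3/400: DF=(3331021/4000000 − 3/400·(0.958800+0.912300+0.863500+0.846200))/(1+3/400) = 7999/10000 ≈ 0.799900
step 6 [3y] zero: DF = P = 1593/2000 ≈ 0.796500
step 7 [3.5y] zero: DF = P = 3907/5000 ≈ 0.781400

1 1/2 2397/2500
2 1 9123/10000
3 3/2 1727/2000
4 2 4231/5000
5 5/2 7999/10000
6 3 1593/2000
7 7/2 3907/5000
s(2y) = (1/(4231/5000) − 1)/(2) = 769/8462 ≈ 9.0877%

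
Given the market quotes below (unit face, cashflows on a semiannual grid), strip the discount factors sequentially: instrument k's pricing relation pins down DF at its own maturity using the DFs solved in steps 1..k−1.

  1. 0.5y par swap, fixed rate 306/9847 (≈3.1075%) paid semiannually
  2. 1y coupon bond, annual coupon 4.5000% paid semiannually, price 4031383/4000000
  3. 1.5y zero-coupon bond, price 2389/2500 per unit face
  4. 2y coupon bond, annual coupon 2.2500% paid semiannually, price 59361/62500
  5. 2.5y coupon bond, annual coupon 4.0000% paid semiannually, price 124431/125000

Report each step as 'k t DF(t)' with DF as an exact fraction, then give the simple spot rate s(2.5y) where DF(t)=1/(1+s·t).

step 1 [0.5y] swap r/2=153/9847: DF=(1 − 153/9847·(0))/(1+153/9847) = 9847/10000 ≈ 0.984700
step 2 [1y] bond c/2=9/400: DF=(4031383/4000000 − 9/400·(0.984700))/(1+9/400) = 241/250 ≈ 0.964000
step 3 [1.5y] zero: DF = P = 2389/2500 ≈ 0.955600
step 4 [2y] bond c/2=9/800: DF=(59361/62500 − 9/800·(0.984700+0.964000+0.955600))/(1+9/800) = 9069/10000 ≈ 0.906900
step 5 [2.5y] bond c/2=1/50: DF=(124431/125000 − 1/50·(0.984700+0.964000+0.955600+0.906900))/(1+1/50) = 2253/2500 ≈ 0.901200

1 1/2 9847/10000
2 1 241/250
3 3/2 2389/2500
4 2 9069/10000
5 5/2 2253/2500
s(2.5y) = (1/(2253/2500) − 1)/(5/2) = 494/11265 ≈ 4.3853%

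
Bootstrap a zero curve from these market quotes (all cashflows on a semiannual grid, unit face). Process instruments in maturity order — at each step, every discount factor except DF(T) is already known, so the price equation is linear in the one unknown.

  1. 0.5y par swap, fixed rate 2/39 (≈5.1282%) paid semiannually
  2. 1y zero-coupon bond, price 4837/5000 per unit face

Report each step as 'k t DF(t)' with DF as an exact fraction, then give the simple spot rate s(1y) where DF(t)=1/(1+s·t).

step 1 [0.5y] swap r/2=1/39: DF=(1 − 1/39·(0))/(1+1/39) = 39/40 ≈ 0.975000
step 2 [1y] zero: DF = P = 4837/5000 ≈ 0.967400

1 1/2 39/40
2 1 4837/5000
s(1y) = (1/(4837/5000) − 1)/(1) = 163/4837 ≈ 3.3699%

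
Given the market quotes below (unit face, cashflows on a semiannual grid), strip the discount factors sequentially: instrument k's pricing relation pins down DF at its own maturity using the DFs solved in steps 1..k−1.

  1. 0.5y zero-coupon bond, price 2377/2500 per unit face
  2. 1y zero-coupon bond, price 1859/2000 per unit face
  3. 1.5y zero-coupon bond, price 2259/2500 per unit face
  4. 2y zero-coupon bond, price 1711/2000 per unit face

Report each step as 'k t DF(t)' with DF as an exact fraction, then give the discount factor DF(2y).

1 1/2 2377/2500
2 1 1859/2000
3 3/2 2259/2500
4 2 1711/2000
DF(2y) = 1711/2000 ≈ 0.855500

step 1 [0.5y] zero: DF = P = 2377/2500 ≈ 0.950800
step 2 [1y] zero: DF = P = 1859/2000 ≈ 0.929500
step 3 [1.5y] zero: DF = P = 2259/2500 ≈ 0.903600
step 4 [2y] zero: DF = P = 1711/2000 ≈ 0.855500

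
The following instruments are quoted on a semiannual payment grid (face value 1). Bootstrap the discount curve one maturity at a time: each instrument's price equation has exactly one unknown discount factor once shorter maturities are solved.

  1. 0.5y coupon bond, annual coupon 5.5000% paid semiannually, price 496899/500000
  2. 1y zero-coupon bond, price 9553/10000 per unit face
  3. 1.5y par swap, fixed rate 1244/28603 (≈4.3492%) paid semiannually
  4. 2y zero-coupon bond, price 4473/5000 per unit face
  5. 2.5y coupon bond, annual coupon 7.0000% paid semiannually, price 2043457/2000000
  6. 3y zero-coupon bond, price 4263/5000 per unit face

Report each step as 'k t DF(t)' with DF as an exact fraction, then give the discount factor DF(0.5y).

step 1 [0.5y] bond c/2=11/400: DF=(496899/500000 − 11/400·(0))/(1+11/400) = 1209/1250 ≈ 0.967200
step 2 [1y] zero: DF = P = 9553/10000 ≈ 0.955300
step 3 [1.5y] swap r/2=622/28603: DF=(1 − 622/28603·(0.967200+0.955300))/(1+622/28603) = 4689/5000 ≈ 0.937800
step 4 [2y] zero: DF = P = 4473/5000 ≈ 0.894600
step 5 [2.5y] bond c/2=7/200: DF=(2043457/2000000 − 7/200·(0.967200+0.955300+0.937800+0.894600))/(1+7/200) = 4301/5000 ≈ 0.860200
step 6 [3y] zero: DF = P = 4263/5000 ≈ 0.852600

1 1/2 1209/1250
2 1 9553/10000
3 3/2 4689/5000
4 2 4473/5000
5 5/2 4301/5000
6 3 4263/5000
DF(0.5y) = 1209/1250 ≈ 0.967200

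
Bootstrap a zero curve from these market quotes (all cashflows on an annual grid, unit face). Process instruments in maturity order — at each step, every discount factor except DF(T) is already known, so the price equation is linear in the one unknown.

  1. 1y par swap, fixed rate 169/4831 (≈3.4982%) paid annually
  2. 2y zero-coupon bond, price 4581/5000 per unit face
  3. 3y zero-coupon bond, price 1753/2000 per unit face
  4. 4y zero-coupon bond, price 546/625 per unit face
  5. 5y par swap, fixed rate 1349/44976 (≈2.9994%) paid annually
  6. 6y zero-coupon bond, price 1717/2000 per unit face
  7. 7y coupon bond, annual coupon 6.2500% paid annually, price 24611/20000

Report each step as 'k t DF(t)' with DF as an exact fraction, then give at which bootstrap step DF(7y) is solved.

1 1 4831/5000
2 2 4581/5000
3 3 1753/2000
4 4 546/625
5 5 8651/10000
6 6 1717/2000
7 7 8431/10000
DF(7y) is solved at step 7

step 1 [1y] swap r/1=169/4831: DF=(1 − 169/4831·(0))/(1+169/4831) = 4831/5000 ≈ 0.966200
step 2 [2y] zero: DF = P = 4581/5000 ≈ 0.916200
step 3 [3y] zero: DF = P = 1753/2000 ≈ 0.876500
step 4 [4y] zero: DF = P = 546/625 ≈ 0.873600
step 5 [5y] swap r/1=1349/44976: DF=(1 − 1349/44976·(0.966200+0.916200+0.876500+0.873600))/(1+1349/44976) = 8651/10000 ≈ 0.865100
step 6 [6y] zero: DF = P = 1717/2000 ≈ 0.858500
step 7 [7y] bond c/1=1/16: DF=(24611/20000 − 1/16·(0.966200+0.916200+0.876500+0.873600+0.865100+0.858500))/(1+1/16) = 8431/10000 ≈ 0.843100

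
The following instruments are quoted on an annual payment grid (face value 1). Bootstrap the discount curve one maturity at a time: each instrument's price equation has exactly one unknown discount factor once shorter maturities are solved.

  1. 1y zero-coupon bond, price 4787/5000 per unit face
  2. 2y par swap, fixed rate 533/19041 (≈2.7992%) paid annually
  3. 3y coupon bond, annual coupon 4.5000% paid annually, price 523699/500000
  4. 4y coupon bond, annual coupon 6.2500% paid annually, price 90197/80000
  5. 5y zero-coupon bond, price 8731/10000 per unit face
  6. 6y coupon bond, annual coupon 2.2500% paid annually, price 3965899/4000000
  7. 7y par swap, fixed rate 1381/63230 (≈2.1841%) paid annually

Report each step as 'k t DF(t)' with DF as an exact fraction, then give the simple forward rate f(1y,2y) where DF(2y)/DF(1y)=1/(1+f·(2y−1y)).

1 1 4787/5000
2 2 9467/10000
3 3 9203/10000
4 4 179/200
5 5 8731/10000
6 6 4343/5000
7 7 8619/10000
f(1y,2y) = ((4787/5000)/(9467/10000) − 1)/(1) = 107/9467 ≈ 1.1302%

step 1 [1y] zero: DF = P = 4787/5000 ≈ 0.957400
step 2 [2y] swap r/1=533/19041: DF=(1 − 533/19041·(0.957400))/(1+533/19041) = 9467/10000 ≈ 0.946700
step 3 [3y] bond c/1=9/200: DF=(523699/500000 − 9/200·(0.957400+0.946700))/(1+9/200) = 9203/10000 ≈ 0.920300
step 4 [4y] bond c/1=1/16: DF=(90197/80000 − 1/16·(0.957400+0.946700+0.920300))/(1+1/16) = 179/200 ≈ 0.895000
step 5 [5y] zero: DF = P = 8731/10000 ≈ 0.873100
step 6 [6y] bond c/1=9/400: DF=(3965899/4000000 − 9/400·(0.957400+0.946700+0.920300+0.895000+0.873100))/(1+9/400) = 4343/5000 ≈ 0.868600
step 7 [7y] swap r/1=1381/63230: DF=(1 − 1381/63230·(0.957400+0.946700+0.920300+0.895000+0.873100+0.868600))/(1+1381/63230) = 8619/10000 ≈ 0.861900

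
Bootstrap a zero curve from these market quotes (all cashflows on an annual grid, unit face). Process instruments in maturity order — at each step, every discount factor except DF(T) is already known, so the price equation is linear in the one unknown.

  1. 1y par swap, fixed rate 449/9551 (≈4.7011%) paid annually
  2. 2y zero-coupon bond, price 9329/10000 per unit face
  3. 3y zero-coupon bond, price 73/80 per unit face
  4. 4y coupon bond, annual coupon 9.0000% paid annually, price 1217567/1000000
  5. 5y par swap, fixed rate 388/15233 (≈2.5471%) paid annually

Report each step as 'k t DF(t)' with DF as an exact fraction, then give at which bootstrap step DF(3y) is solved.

step 1 [1y] swap r/1=449/9551: DF=(1 − 449/9551·(0))/(1+449/9551) = 9551/10000 ≈ 0.955100
step 2 [2y] zero: DF = P = 9329/10000 ≈ 0.932900
step 3 [3y] zero: DF = P = 73/80 ≈ 0.912500
step 4 [4y] bond c/1=9/100: DF=(1217567/1000000 − 9/100·(0.955100+0.932900+0.912500))/(1+9/100) = 4429/5000 ≈ 0.885800
step 5 [5y] swap r/1=388/15233: DF=(1 − 388/15233·(0.955100+0.932900+0.912500+0.885800))/(1+388/15233) = 2209/2500 ≈ 0.883600

1 1 9551/10000
2 2 9329/10000
3 3 73/80
4 4 4429/5000
5 5 2209/2500
DF(3y) is solved at step 3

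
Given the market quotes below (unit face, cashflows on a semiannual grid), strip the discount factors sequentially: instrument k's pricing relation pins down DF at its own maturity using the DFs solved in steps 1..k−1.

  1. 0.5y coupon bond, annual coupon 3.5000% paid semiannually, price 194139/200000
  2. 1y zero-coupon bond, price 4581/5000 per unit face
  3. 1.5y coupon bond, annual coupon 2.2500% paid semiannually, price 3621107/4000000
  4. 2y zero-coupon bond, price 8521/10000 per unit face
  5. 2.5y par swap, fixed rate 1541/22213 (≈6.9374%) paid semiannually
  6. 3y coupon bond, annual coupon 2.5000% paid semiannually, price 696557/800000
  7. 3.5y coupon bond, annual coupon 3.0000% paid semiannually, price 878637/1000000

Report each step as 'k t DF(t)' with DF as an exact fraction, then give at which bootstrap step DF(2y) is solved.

1 1/2 477/500
2 1 4581/5000
3 3/2 1093/1250
4 2 8521/10000
5 5/2 8459/10000
6 3 8051/10000
7 7/2 7881/10000
DF(2y) is solved at step 4

step 1 [0.5y] bond c/2=7/400: DF=(194139/200000 − 7/400·(0))/(1+7/400) = 477/500 ≈ 0.954000
step 2 [1y] zero: DF = P = 4581/5000 ≈ 0.916200
step 3 [1.5y] bond c/2=9/800: DF=(3621107/4000000 − 9/800·(0.954000+0.916200))/(1+9/800) = 1093/1250 ≈ 0.874400
step 4 [2y] zero: DF = P = 8521/10000 ≈ 0.852100
step 5 [2.5y] swap r/2=1541/44426: DF=(1 − 1541/44426·(0.954000+0.916200+0.874400+0.852100))/(1+1541/44426) = 8459/10000 ≈ 0.845900
step 6 [3y] bond c/2=1/80: DF=(696557/800000 − 1/80·(0.954000+0.916200+0.874400+0.852100+0.845900))/(1+1/80) = 8051/10000 ≈ 0.805100
step 7 [3.5y] bond c/2=3/200: DF=(878637/1000000 − 3/200·(0.954000+0.916200+0.874400+0.852100+0.845900+0.805100))/(1+3/200) = 7881/10000 ≈ 0.788100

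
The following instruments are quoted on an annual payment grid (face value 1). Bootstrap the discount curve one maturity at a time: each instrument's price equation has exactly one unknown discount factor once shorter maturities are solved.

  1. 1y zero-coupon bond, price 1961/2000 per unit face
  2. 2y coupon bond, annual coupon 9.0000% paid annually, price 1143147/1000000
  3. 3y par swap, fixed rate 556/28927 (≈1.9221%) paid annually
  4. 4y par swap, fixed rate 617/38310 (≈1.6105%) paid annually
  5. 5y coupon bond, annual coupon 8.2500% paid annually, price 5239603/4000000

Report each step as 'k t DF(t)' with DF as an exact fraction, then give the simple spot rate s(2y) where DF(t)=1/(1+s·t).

step 1 [1y] zero: DF = P = 1961/2000 ≈ 0.980500
step 2 [2y] bond c/1=9/100: DF=(1143147/1000000 − 9/100·(0.980500))/(1+9/100) = 4839/5000 ≈ 0.967800
step 3 [3y] swap r/1=556/28927: DF=(1 − 556/28927·(0.980500+0.967800))/(1+556/28927) = 2361/2500 ≈ 0.944400
step 4 [4y] swap r/1=617/38310: DF=(1 − 617/38310·(0.980500+0.967800+0.944400))/(1+617/38310) = 9383/10000 ≈ 0.938300
step 5 [5y] bond c/1=33/400: DF=(5239603/4000000 − 33/400·(0.980500+0.967800+0.944400+0.938300))/(1+33/400) = 9181/10000 ≈ 0.918100

1 1 1961/2000
2 2 4839/5000
3 3 2361/2500
4 4 9383/10000
5 5 9181/10000
s(2y) = (1/(4839/5000) − 1)/(2) = 161/9678 ≈ 1.6636%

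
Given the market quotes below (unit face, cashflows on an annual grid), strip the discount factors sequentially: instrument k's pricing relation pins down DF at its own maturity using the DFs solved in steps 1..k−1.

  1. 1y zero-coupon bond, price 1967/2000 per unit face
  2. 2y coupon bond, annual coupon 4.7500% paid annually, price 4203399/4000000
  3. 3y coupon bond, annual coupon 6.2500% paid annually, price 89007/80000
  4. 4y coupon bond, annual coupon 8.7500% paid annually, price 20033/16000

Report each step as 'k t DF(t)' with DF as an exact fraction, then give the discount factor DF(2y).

step 1 [1y] zero: DF = P = 1967/2000 ≈ 0.983500
step 2 [2y] bond c/1=19/400: DF=(4203399/4000000 − 19/400·(0.983500))/(1+19/400) = 4793/5000 ≈ 0.958600
step 3 [3y] bond c/1=1/16: DF=(89007/80000 − 1/16·(0.983500+0.958600))/(1+1/16) = 9329/10000 ≈ 0.932900
step 4 [4y] bond c/1=7/80: DF=(20033/16000 − 7/80·(0.983500+0.958600+0.932900))/(1+7/80) = 23/25 ≈ 0.920000

1 1 1967/2000
2 2 4793/5000
3 3 9329/10000
4 4 23/25
DF(2y) = 4793/5000 ≈ 0.958600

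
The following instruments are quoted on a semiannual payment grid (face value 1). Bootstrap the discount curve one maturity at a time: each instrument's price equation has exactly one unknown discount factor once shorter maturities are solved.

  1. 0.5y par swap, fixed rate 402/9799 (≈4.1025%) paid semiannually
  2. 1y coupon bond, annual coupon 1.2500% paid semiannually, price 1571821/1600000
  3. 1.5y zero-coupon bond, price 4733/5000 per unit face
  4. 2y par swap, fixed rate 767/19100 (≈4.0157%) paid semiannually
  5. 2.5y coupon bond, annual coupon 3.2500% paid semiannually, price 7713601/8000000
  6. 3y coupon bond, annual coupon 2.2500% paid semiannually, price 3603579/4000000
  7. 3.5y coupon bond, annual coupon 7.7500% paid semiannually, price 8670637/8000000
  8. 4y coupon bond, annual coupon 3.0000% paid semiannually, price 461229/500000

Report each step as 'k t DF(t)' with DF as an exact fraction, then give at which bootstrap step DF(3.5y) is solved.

1 1/2 9799/10000
2 1 4851/5000
3 3/2 4733/5000
4 2 9233/10000
5 5/2 8877/10000
6 3 1677/2000
7 7/2 1673/2000
8 4 1629/2000
DF(3.5y) is solved at step 7

step 1 [0.5y] swap r/2=201/9799: DF=(1 − 201/9799·(0))/(1+201/9799) = 9799/10000 ≈ 0.979900
step 2 [1y] bond c/2=1/160: DF=(1571821/1600000 − 1/160·(0.979900))/(1+1/160) = 4851/5000 ≈ 0.970200
step 3 [1.5y] zero: DF = P = 4733/5000 ≈ 0.946600
step 4 [2y] swap r/2=767/38200: DF=(1 − 767/38200·(0.979900+0.970200+0.946600))/(1+767/38200) = 9233/10000 ≈ 0.923300
step 5 [2.5y] bond c/2=13/800: DF=(7713601/8000000 − 13/800·(0.979900+0.970200+0.946600+0.923300))/(1+13/800) = 8877/10000 ≈ 0.887700
step 6 [3y] bond c/2=9/800: DF=(3603579/4000000 − 9/800·(0.979900+0.970200+0.946600+0.923300+0.887700))/(1+9/800) = 1677/2000 ≈ 0.838500
step 7 [3.5y] bond c/2=31/800: DF=(8670637/8000000 − 31/800·(0.979900+0.970200+0.946600+0.923300+0.887700+0.838500))/(1+31/800) = 1673/2000 ≈ 0.836500
step 8 [4y] bond c/2=3/200: DF=(461229/500000 − 3/200·(0.979900+0.970200+0.946600+0.923300+0.887700+0.838500+0.836500))/(1+3/200) = 1629/2000 ≈ 0.814500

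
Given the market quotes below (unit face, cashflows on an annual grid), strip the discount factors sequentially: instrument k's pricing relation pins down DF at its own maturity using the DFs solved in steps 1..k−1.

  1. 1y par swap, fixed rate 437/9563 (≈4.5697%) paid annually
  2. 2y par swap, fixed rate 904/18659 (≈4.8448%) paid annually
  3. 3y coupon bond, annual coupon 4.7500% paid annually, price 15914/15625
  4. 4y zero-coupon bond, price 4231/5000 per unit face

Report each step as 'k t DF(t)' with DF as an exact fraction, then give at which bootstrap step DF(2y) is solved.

1 1 9563/10000
2 2 1137/1250
3 3 8877/10000
4 4 4231/5000
DF(2y) is solved at step 2

step 1 [1y] swap r/1=437/9563: DF=(1 − 437/9563·(0))/(1+437/9563) = 9563/10000 ≈ 0.956300
step 2 [2y] swap r/1=904/18659: DF=(1 − 904/18659·(0.956300))/(1+904/18659) = 1137/1250 ≈ 0.909600
step 3 [3y] bond c/1=19/400: DF=(15914/15625 − 19/400·(0.956300+0.909600))/(1+19/400) = 8877/10000 ≈ 0.887700
step 4 [4y] zero: DF = P = 4231/5000 ≈ 0.846200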